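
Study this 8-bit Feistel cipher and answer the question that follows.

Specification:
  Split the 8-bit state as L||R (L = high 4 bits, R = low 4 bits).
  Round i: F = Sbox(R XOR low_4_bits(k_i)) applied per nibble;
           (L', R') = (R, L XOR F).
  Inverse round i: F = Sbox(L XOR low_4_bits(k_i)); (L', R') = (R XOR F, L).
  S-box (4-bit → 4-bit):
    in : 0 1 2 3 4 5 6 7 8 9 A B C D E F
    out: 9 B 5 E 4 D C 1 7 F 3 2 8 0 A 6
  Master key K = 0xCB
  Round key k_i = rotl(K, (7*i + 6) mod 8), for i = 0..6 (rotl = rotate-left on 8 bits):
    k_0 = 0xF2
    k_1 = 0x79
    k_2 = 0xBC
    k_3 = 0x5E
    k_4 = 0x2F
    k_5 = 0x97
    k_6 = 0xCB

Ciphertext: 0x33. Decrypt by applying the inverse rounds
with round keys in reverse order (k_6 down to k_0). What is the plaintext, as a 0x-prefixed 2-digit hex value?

0xC4

s_0 = ciphertext = 0x33
s_1 = InvRound(s_0, k_6) = 0x43
s_2 = InvRound(s_1, k_5) = 0xD4
s_3 = InvRound(s_2, k_4) = 0x1D
s_4 = InvRound(s_3, k_3) = 0xB1
s_5 = InvRound(s_4, k_2) = 0x0B
s_6 = InvRound(s_5, k_1) = 0x40
s_7 = InvRound(s_6, k_0) = 0xC4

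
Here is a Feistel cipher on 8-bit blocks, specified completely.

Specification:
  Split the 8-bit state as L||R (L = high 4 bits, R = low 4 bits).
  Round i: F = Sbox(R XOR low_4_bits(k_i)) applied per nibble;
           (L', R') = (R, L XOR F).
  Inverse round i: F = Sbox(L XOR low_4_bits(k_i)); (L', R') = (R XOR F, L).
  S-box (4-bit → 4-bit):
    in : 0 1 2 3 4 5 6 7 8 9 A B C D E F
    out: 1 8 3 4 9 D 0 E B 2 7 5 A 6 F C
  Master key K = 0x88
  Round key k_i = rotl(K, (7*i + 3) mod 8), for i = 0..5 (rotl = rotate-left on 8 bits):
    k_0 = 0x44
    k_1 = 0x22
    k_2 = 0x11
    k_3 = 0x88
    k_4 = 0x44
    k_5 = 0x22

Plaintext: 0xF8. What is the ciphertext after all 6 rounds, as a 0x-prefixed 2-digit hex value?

s_0 = plaintext = 0xF8
s_1 = Round(s_0, k_0) = 0x85
s_2 = Round(s_1, k_1) = 0x56
s_3 = Round(s_2, k_2) = 0x6B
s_4 = Round(s_3, k_3) = 0xB2
s_5 = Round(s_4, k_4) = 0x2B
s_6 = Round(s_5, k_5) = 0xB0

0xB0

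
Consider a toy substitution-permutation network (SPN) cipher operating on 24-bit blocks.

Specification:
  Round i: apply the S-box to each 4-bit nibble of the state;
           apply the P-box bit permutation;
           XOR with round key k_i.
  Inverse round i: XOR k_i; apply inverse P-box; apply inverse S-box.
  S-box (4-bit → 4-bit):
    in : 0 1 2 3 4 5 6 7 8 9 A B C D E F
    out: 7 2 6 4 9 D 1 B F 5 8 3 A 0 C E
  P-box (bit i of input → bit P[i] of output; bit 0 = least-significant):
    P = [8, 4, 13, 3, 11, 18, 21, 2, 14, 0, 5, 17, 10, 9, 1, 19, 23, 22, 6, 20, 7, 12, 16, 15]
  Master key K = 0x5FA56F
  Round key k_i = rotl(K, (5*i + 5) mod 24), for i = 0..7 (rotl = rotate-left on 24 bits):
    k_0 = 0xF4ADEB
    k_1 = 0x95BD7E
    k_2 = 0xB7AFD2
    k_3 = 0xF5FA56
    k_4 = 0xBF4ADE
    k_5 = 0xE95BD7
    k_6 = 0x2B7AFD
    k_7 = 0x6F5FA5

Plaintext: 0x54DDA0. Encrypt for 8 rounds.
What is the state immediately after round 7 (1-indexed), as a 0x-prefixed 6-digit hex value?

s_0 = plaintext = 0x54DDA0
s_1 = Round(s_0, k_0) = 0x650C7F
s_2 = Round(s_1, k_1) = 0x0393A1
s_3 = Round(s_2, k_2) = 0xB6BB24
s_4 = Round(s_3, k_3) = 0x51ADDF
s_5 = Round(s_4, k_4) = 0xF6EA46
s_6 = Round(s_5, k_5) = 0x62C2D1
s_7 = Round(s_6, k_6) = 0x63780C
s_8 = Round(s_7, k_7) = 0x41115C

0x63780C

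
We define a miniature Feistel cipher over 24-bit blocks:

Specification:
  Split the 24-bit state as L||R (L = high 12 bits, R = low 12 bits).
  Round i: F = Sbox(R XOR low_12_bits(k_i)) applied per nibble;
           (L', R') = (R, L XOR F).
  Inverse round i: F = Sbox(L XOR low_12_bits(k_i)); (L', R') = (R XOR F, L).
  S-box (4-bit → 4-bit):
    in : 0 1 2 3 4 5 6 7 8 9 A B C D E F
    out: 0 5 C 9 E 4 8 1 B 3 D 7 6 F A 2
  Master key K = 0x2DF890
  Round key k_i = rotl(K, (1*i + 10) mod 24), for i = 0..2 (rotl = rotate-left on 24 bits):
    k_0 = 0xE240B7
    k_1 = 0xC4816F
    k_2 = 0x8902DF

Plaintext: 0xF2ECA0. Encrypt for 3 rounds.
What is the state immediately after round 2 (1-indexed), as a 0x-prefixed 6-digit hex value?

0x97F7F0

s_0 = plaintext = 0xF2ECA0
s_1 = Round(s_0, k_0) = 0xCA097F
s_2 = Round(s_1, k_1) = 0x97F7F0
s_3 = Round(s_2, k_2) = 0x7F0DBD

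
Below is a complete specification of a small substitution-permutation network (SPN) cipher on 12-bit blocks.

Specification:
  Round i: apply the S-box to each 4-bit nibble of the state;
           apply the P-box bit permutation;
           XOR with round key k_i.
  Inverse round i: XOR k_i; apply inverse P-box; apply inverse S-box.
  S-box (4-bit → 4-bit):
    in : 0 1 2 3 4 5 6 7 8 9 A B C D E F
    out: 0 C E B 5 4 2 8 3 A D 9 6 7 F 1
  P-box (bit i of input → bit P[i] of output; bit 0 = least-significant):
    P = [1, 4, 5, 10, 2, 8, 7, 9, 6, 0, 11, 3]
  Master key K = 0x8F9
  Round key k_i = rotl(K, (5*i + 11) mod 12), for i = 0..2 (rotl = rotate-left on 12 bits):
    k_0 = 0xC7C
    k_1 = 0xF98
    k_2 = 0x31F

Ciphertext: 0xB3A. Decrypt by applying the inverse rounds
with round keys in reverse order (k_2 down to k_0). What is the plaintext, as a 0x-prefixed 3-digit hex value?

s_0 = ciphertext = 0xB3A
s_1 = InvRound(s_0, k_2) = 0xCF5
s_2 = InvRound(s_1, k_1) = 0x335
s_3 = InvRound(s_2, k_0) = 0xE97

0xE97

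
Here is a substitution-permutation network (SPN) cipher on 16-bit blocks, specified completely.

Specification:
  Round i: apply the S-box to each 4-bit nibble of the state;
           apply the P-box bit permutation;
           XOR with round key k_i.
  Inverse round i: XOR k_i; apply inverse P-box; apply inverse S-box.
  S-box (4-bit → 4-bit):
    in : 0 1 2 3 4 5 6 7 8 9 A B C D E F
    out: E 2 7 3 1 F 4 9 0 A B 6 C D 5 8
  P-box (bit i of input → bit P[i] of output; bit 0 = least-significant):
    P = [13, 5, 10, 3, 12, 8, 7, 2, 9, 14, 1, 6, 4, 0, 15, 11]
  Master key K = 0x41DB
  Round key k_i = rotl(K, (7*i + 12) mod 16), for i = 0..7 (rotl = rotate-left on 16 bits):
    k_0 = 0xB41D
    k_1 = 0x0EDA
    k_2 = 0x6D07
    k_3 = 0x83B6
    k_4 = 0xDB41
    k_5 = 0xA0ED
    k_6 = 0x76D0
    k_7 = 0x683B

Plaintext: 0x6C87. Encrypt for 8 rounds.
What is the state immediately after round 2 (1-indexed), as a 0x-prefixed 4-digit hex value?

0x3D57

s_0 = plaintext = 0x6C87
s_1 = Round(s_0, k_0) = 0x1457
s_2 = Round(s_1, k_1) = 0x3D57
s_3 = Round(s_2, k_2) = 0x5ED8
s_4 = Round(s_3, k_3) = 0x1921
s_5 = Round(s_4, k_4) = 0x8AA0
s_6 = Round(s_5, k_5) = 0xF781
s_7 = Round(s_6, k_6) = 0x7CB0
s_8 = Round(s_7, k_7) = 0x65C1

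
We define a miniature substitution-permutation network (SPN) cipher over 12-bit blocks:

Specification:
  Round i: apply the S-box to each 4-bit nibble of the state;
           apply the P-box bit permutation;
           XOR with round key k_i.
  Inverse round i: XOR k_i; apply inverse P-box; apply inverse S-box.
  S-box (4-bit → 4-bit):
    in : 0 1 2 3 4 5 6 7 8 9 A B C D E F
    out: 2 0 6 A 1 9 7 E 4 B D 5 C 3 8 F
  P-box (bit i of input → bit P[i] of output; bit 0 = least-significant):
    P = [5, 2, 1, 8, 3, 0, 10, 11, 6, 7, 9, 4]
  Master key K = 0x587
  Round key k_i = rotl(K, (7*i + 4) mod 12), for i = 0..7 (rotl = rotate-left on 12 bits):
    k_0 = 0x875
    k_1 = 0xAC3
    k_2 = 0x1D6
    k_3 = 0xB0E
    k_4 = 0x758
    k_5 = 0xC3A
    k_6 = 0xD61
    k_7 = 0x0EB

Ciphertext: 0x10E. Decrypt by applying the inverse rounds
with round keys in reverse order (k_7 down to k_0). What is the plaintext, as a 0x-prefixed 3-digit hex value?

s_0 = ciphertext = 0x10E
s_1 = InvRound(s_0, k_7) = 0xD09
s_2 = InvRound(s_1, k_6) = 0x444
s_3 = InvRound(s_2, k_5) = 0x556
s_4 = InvRound(s_3, k_4) = 0x842
s_5 = InvRound(s_4, k_3) = 0xB43
s_6 = InvRound(s_5, k_2) = 0x730
s_7 = InvRound(s_6, k_1) = 0x97A
s_8 = InvRound(s_7, k_0) = 0x1D7

0x1D7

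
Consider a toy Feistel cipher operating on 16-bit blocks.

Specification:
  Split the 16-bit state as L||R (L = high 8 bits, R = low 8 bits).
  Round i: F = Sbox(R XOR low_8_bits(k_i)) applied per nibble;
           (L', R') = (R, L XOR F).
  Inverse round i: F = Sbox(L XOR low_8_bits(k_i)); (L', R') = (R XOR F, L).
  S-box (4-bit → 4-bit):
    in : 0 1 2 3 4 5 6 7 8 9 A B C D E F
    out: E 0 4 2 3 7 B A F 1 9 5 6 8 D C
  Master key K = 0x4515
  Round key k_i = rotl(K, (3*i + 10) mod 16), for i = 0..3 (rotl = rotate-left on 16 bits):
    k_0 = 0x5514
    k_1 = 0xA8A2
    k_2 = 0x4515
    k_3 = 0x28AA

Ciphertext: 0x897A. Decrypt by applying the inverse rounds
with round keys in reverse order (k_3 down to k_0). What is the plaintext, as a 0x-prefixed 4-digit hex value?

0xDC8A

s_0 = ciphertext = 0x897A
s_1 = InvRound(s_0, k_3) = 0x3889
s_2 = InvRound(s_1, k_2) = 0xC138
s_3 = InvRound(s_2, k_1) = 0x8AC1
s_4 = InvRound(s_3, k_0) = 0xDC8A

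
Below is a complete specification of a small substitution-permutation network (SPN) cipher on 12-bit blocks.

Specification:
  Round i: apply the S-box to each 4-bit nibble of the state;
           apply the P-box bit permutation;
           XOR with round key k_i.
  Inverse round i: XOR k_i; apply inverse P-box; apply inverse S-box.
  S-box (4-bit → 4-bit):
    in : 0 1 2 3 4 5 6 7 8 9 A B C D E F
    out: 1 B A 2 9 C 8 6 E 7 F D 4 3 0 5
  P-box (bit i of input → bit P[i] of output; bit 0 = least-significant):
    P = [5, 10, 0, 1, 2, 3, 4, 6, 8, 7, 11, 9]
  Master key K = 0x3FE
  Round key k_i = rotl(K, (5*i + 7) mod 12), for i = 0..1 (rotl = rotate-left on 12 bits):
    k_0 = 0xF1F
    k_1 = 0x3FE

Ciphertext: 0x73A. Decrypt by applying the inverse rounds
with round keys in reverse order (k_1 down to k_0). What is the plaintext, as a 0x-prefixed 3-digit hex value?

0xCA3

s_0 = ciphertext = 0x73A
s_1 = InvRound(s_0, k_1) = 0x343
s_2 = InvRound(s_1, k_0) = 0xCA3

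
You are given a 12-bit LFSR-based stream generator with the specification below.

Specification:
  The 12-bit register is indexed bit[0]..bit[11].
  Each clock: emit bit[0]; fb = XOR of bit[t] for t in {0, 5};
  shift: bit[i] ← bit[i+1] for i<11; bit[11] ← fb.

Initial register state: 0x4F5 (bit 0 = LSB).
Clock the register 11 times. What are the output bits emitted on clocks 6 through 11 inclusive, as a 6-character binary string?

111001

reg_0 = 0x4F5
clock 1: out=1, reg = 0x27A
clock 2: out=0, reg = 0x93D
clock 3: out=1, reg = 0x49E
clock 4: out=0, reg = 0x24F
clock 5: out=1, reg = 0x927
clock 6: out=1, reg = 0x493
clock 7: out=1, reg = 0xA49
clock 8: out=1, reg = 0xD24
clock 9: out=0, reg = 0xE92
clock 10: out=0, reg = 0x749
clock 11: out=1, reg = 0xBA4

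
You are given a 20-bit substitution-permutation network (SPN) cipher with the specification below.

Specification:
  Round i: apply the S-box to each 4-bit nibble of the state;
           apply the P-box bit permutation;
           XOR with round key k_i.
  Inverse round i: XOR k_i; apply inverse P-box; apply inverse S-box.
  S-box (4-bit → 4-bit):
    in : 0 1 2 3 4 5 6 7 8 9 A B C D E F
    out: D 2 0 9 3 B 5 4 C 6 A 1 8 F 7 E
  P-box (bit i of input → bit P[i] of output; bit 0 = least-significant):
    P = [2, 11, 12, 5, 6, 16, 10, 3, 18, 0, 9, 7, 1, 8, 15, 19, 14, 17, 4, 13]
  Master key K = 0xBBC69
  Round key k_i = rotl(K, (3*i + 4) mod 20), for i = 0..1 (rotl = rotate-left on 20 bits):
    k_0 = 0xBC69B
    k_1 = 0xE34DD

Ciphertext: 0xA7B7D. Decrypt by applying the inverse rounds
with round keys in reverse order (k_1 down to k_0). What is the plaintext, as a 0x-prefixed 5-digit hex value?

0xB7F68

s_0 = ciphertext = 0xA7B7D
s_1 = InvRound(s_0, k_1) = 0xB107A
s_2 = InvRound(s_1, k_0) = 0xB7F68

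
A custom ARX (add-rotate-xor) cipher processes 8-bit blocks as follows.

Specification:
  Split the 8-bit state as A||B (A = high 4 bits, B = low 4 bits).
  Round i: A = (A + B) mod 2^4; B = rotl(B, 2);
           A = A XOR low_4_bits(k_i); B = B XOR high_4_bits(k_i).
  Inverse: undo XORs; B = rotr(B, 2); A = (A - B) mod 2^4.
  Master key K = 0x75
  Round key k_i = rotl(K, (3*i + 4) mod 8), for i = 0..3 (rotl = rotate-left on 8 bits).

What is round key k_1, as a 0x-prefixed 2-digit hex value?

0xBA

K = 0x75
k_0 = rotl(K, (3*0+4) mod 8) = rotl(K, 4) = 0x57
k_1 = rotl(K, (3*1+4) mod 8) = rotl(K, 7) = 0xBA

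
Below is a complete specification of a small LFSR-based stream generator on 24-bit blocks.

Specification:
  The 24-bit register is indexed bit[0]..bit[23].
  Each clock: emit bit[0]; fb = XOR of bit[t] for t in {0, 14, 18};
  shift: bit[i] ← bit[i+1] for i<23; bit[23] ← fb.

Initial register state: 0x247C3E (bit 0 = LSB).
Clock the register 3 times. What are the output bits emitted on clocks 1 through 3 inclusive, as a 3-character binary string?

reg_0 = 0x247C3E
clock 1: out=0, reg = 0x123E1F
clock 2: out=1, reg = 0x891F0F
clock 3: out=1, reg = 0xC48F87

011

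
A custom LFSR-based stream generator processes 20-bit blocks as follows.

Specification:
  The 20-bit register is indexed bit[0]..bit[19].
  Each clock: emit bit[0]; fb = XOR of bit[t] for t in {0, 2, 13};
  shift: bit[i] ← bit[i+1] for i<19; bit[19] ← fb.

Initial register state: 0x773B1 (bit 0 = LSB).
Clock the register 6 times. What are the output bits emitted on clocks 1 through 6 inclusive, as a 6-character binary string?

100011

reg_0 = 0x773B1
clock 1: out=1, reg = 0x3B9D8
clock 2: out=0, reg = 0x9DCEC
clock 3: out=0, reg = 0xCEE76
clock 4: out=0, reg = 0x6773B
clock 5: out=1, reg = 0x33B9D
clock 6: out=1, reg = 0x99DCE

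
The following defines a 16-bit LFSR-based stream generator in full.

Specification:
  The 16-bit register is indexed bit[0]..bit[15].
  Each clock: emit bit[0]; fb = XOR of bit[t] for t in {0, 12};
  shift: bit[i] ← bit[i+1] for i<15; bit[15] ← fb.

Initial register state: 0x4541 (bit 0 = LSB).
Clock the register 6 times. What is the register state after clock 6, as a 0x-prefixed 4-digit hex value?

reg_0 = 0x4541
clock 1: out=1, reg = 0xA2A0
clock 2: out=0, reg = 0x5150
clock 3: out=0, reg = 0xA8A8
clock 4: out=0, reg = 0x5454
clock 5: out=0, reg = 0xAA2A
clock 6: out=0, reg = 0x5515

0x5515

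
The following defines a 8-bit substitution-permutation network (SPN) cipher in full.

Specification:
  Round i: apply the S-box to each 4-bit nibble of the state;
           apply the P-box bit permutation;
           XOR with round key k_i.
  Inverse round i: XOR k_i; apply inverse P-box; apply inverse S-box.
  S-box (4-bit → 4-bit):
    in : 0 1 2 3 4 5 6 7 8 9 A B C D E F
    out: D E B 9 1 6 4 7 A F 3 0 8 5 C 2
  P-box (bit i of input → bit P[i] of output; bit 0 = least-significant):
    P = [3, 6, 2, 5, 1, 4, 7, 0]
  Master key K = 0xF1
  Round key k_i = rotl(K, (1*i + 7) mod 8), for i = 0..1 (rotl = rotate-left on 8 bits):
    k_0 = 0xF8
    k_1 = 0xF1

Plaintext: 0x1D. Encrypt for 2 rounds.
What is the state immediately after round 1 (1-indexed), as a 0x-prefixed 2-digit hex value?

0x65

s_0 = plaintext = 0x1D
s_1 = Round(s_0, k_0) = 0x65
s_2 = Round(s_1, k_1) = 0x35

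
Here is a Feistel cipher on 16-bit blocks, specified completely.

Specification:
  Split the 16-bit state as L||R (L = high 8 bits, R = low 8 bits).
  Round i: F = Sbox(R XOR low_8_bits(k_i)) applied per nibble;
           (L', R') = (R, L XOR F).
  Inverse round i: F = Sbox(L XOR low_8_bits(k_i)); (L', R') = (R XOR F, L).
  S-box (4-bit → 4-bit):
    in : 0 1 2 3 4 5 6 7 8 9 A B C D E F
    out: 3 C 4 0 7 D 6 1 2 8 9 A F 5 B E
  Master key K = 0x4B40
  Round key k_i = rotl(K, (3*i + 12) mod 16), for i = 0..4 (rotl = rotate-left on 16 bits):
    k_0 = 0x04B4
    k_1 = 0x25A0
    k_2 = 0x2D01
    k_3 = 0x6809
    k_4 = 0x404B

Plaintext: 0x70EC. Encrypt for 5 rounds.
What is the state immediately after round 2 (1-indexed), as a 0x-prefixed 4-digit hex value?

0xA2D8

s_0 = plaintext = 0x70EC
s_1 = Round(s_0, k_0) = 0xECA2
s_2 = Round(s_1, k_1) = 0xA2D8
s_3 = Round(s_2, k_2) = 0xD8FA
s_4 = Round(s_3, k_3) = 0xFA38
s_5 = Round(s_4, k_4) = 0x38EA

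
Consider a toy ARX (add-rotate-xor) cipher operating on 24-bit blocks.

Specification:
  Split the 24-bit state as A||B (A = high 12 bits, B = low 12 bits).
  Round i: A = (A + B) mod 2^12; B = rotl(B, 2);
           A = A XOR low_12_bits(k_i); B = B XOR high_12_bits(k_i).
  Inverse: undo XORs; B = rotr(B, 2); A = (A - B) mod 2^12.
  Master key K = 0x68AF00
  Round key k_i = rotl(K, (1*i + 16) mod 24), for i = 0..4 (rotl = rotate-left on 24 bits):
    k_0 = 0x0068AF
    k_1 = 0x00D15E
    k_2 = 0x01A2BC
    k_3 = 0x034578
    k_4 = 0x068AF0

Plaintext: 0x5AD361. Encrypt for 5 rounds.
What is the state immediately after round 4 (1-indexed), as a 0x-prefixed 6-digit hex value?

0xB3A03A

s_0 = plaintext = 0x5AD361
s_1 = Round(s_0, k_0) = 0x1A1D82
s_2 = Round(s_1, k_1) = 0xE7D606
s_3 = Round(s_2, k_2) = 0x63F803
s_4 = Round(s_3, k_3) = 0xB3A03A
s_5 = Round(s_4, k_4) = 0x184080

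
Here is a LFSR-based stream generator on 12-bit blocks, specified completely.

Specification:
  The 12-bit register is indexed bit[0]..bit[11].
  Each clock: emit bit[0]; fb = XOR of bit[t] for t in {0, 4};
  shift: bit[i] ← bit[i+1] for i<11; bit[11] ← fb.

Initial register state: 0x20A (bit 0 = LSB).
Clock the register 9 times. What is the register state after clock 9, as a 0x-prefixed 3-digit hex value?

reg_0 = 0x20A
clock 1: out=0, reg = 0x105
clock 2: out=1, reg = 0x882
clock 3: out=0, reg = 0x441
clock 4: out=1, reg = 0xA20
clock 5: out=0, reg = 0x510
clock 6: out=0, reg = 0xA88
clock 7: out=0, reg = 0x544
clock 8: out=0, reg = 0x2A2
clock 9: out=0, reg = 0x151

0x151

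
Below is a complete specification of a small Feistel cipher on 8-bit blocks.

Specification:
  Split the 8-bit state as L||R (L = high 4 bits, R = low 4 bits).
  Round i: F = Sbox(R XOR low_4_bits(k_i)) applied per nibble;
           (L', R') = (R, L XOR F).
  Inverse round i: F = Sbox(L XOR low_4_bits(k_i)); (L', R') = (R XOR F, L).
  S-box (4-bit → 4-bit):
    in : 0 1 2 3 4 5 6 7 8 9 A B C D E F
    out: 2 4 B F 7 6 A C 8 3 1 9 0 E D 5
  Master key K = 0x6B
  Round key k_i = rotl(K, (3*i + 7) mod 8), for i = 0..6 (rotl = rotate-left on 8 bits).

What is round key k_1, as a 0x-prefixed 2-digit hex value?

K = 0x6B
k_0 = rotl(K, (3*0+7) mod 8) = rotl(K, 7) = 0xB5
k_1 = rotl(K, (3*1+7) mod 8) = rotl(K, 2) = 0xAD

0xAD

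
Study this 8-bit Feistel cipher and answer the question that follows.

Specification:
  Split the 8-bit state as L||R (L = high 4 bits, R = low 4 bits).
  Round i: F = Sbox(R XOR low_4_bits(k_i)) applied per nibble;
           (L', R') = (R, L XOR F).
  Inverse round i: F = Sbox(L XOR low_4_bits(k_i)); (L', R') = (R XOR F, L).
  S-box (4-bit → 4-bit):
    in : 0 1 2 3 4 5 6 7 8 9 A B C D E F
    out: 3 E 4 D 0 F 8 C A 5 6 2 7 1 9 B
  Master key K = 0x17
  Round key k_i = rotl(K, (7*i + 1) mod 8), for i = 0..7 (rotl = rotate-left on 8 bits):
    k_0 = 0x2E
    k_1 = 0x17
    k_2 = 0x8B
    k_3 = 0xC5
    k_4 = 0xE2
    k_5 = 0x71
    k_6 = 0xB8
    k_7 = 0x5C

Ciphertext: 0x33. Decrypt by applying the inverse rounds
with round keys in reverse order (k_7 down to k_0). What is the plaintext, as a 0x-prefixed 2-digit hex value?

s_0 = ciphertext = 0x33
s_1 = InvRound(s_0, k_7) = 0x83
s_2 = InvRound(s_1, k_6) = 0x08
s_3 = InvRound(s_2, k_5) = 0x60
s_4 = InvRound(s_3, k_4) = 0x06
s_5 = InvRound(s_4, k_3) = 0x90
s_6 = InvRound(s_5, k_2) = 0x49
s_7 = InvRound(s_6, k_1) = 0x44
s_8 = InvRound(s_7, k_0) = 0x24

0x24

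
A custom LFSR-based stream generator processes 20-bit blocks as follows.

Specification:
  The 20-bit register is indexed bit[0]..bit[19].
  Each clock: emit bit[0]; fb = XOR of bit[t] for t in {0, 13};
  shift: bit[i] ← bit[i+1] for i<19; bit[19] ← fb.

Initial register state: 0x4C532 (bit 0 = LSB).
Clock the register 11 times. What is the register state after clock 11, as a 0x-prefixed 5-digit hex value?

reg_0 = 0x4C532
clock 1: out=0, reg = 0x26299
clock 2: out=1, reg = 0x1314C
clock 3: out=0, reg = 0x898A6
clock 4: out=0, reg = 0x44C53
clock 5: out=1, reg = 0xA2629
clock 6: out=1, reg = 0x51314
clock 7: out=0, reg = 0x2898A
clock 8: out=0, reg = 0x144C5
clock 9: out=1, reg = 0x8A262
clock 10: out=0, reg = 0xC5131
clock 11: out=1, reg = 0xE2898

0xE2898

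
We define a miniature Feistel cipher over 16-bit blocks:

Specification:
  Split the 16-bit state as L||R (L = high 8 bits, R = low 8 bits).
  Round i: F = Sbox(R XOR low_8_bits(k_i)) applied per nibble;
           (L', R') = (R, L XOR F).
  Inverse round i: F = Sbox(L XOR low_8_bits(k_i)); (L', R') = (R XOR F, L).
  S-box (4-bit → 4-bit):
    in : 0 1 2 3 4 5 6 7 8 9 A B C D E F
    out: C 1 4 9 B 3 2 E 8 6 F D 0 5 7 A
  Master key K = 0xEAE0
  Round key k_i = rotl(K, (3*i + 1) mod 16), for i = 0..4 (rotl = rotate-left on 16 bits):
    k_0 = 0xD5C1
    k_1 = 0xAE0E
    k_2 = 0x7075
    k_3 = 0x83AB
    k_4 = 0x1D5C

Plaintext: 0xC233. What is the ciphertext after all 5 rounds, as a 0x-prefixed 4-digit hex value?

s_0 = plaintext = 0xC233
s_1 = Round(s_0, k_0) = 0x3366
s_2 = Round(s_1, k_1) = 0x661B
s_3 = Round(s_2, k_2) = 0x1B41
s_4 = Round(s_3, k_3) = 0x4164
s_5 = Round(s_4, k_4) = 0x64D9

0x64D9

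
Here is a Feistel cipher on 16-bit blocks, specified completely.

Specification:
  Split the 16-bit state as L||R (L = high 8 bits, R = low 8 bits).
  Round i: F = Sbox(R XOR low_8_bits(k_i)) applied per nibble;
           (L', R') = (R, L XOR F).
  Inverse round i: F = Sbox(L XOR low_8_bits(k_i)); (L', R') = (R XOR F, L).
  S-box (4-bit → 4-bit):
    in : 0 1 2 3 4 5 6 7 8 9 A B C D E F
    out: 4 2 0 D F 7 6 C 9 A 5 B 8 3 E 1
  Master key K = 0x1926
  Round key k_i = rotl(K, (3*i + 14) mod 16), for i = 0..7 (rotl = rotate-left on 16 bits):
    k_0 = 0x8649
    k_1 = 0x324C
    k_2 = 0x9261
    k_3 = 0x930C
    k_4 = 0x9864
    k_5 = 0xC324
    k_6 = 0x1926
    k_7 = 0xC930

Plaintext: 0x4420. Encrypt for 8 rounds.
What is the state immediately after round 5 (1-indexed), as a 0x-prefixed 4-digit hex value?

0x4428

s_0 = plaintext = 0x4420
s_1 = Round(s_0, k_0) = 0x202E
s_2 = Round(s_1, k_1) = 0x2E40
s_3 = Round(s_2, k_2) = 0x402C
s_4 = Round(s_3, k_3) = 0x2C44
s_5 = Round(s_4, k_4) = 0x4428
s_6 = Round(s_5, k_5) = 0x280C
s_7 = Round(s_6, k_6) = 0x0C2D
s_8 = Round(s_7, k_7) = 0x2D2F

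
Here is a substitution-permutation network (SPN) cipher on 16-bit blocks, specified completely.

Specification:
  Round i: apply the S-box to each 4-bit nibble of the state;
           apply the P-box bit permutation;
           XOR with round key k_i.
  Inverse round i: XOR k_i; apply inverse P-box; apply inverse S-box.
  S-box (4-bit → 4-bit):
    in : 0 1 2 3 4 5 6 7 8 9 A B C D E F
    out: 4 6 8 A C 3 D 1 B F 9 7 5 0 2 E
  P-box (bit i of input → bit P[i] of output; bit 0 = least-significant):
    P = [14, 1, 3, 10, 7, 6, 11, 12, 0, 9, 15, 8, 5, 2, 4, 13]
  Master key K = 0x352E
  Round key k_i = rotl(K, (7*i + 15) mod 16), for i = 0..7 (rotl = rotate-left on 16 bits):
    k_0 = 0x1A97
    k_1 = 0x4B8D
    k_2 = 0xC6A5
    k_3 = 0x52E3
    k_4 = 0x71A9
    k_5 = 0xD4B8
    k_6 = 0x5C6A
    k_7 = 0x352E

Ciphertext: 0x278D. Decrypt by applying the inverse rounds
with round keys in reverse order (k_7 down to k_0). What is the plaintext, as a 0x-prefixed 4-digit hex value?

0x7B09

s_0 = ciphertext = 0x278D
s_1 = InvRound(s_0, k_7) = 0x75AE
s_2 = InvRound(s_1, k_6) = 0x32BD
s_3 = InvRound(s_2, k_5) = 0x3BDA
s_4 = InvRound(s_3, k_4) = 0xC515
s_5 = InvRound(s_4, k_3) = 0xBF83
s_6 = InvRound(s_5, k_2) = 0x8245
s_7 = InvRound(s_6, k_1) = 0xD4BC
s_8 = InvRound(s_7, k_0) = 0x7B09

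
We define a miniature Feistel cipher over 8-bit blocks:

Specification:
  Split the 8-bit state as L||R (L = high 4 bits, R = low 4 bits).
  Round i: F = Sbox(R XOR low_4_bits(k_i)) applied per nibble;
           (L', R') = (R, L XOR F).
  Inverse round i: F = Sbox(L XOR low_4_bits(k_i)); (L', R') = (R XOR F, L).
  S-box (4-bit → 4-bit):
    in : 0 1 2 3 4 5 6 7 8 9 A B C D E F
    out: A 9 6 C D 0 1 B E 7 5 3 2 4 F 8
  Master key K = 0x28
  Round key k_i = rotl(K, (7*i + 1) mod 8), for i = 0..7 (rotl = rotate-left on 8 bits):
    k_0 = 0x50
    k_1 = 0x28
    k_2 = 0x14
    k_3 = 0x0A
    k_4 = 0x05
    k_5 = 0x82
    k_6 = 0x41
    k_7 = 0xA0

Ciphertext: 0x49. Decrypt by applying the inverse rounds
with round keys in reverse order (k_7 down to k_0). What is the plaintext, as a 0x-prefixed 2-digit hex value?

0xC5

s_0 = ciphertext = 0x49
s_1 = InvRound(s_0, k_7) = 0x44
s_2 = InvRound(s_1, k_6) = 0x44
s_3 = InvRound(s_2, k_5) = 0x54
s_4 = InvRound(s_3, k_4) = 0xE5
s_5 = InvRound(s_4, k_3) = 0x8E
s_6 = InvRound(s_5, k_2) = 0xC8
s_7 = InvRound(s_6, k_1) = 0x5C
s_8 = InvRound(s_7, k_0) = 0xC5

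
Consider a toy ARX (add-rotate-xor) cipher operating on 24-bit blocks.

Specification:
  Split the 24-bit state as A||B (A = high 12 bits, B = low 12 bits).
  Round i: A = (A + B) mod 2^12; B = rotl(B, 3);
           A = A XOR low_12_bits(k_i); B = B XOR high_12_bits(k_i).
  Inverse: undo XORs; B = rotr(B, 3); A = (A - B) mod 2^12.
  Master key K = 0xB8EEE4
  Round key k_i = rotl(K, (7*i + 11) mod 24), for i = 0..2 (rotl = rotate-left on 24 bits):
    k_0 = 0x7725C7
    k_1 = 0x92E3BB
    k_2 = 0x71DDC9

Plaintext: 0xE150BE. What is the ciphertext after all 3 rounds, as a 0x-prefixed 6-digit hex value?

0x6A5EE3

s_0 = plaintext = 0xE150BE
s_1 = Round(s_0, k_0) = 0xB14282
s_2 = Round(s_1, k_1) = 0xE2DD3F
s_3 = Round(s_2, k_2) = 0x6A5EE3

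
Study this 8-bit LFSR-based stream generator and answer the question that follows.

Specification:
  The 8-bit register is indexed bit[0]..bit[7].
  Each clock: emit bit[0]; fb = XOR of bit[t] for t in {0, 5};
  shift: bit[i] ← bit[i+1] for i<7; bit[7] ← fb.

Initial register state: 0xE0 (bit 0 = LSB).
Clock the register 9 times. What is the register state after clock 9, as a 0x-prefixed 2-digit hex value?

0x8F

reg_0 = 0xE0
clock 1: out=0, reg = 0xF0
clock 2: out=0, reg = 0xF8
clock 3: out=0, reg = 0xFC
clock 4: out=0, reg = 0xFE
clock 5: out=0, reg = 0xFF
clock 6: out=1, reg = 0x7F
clock 7: out=1, reg = 0x3F
clock 8: out=1, reg = 0x1F
clock 9: out=1, reg = 0x8F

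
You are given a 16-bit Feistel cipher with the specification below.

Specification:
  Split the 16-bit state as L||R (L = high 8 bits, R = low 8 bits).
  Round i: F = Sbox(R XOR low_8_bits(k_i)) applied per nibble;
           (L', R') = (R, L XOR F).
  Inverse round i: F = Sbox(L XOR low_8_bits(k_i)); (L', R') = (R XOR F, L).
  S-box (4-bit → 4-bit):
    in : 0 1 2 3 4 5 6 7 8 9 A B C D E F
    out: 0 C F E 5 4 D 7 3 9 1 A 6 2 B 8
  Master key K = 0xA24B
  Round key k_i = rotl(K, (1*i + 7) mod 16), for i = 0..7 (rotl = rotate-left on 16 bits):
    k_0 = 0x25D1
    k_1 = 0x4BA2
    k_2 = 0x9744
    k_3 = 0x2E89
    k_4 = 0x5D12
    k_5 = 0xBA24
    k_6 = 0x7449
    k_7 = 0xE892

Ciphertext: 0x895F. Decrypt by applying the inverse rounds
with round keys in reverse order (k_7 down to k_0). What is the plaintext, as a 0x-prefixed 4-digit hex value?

s_0 = ciphertext = 0x895F
s_1 = InvRound(s_0, k_7) = 0x9589
s_2 = InvRound(s_1, k_6) = 0xAF95
s_3 = InvRound(s_2, k_5) = 0xAFAF
s_4 = InvRound(s_3, k_4) = 0x0DAF
s_5 = InvRound(s_4, k_3) = 0x9A0D
s_6 = InvRound(s_5, k_2) = 0x269A
s_7 = InvRound(s_6, k_1) = 0xAF26
s_8 = InvRound(s_7, k_0) = 0x5DAF

0x5DAF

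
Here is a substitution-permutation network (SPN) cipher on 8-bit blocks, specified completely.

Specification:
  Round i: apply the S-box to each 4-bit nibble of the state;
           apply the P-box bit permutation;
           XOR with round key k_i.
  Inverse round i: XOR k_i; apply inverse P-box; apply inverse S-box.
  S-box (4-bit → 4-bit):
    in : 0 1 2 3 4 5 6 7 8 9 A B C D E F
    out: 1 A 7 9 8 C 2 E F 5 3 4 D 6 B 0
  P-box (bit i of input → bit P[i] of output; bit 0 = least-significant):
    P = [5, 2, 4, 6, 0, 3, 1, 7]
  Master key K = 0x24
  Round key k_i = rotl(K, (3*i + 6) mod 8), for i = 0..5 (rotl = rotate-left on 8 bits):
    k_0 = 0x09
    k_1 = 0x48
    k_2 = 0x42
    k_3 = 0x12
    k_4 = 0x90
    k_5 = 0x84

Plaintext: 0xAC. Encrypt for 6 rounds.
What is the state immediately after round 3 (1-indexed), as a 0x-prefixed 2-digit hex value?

s_0 = plaintext = 0xAC
s_1 = Round(s_0, k_0) = 0x70
s_2 = Round(s_1, k_1) = 0xE2
s_3 = Round(s_2, k_2) = 0xFF
s_4 = Round(s_3, k_3) = 0x12
s_5 = Round(s_4, k_4) = 0x2C
s_6 = Round(s_5, k_5) = 0xFF

0xFF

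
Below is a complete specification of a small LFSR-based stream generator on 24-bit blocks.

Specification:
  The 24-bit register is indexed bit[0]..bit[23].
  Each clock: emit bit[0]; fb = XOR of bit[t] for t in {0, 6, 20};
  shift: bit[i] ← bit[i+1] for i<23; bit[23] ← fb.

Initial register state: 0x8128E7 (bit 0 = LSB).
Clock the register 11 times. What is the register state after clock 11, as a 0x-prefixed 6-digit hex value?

0x919025

reg_0 = 0x8128E7
clock 1: out=1, reg = 0x409473
clock 2: out=1, reg = 0x204A39
clock 3: out=1, reg = 0x90251C
clock 4: out=0, reg = 0xC8128E
clock 5: out=0, reg = 0x640947
clock 6: out=1, reg = 0x3204A3
clock 7: out=1, reg = 0x190251
clock 8: out=1, reg = 0x8C8128
clock 9: out=0, reg = 0x464094
clock 10: out=0, reg = 0x23204A
clock 11: out=0, reg = 0x919025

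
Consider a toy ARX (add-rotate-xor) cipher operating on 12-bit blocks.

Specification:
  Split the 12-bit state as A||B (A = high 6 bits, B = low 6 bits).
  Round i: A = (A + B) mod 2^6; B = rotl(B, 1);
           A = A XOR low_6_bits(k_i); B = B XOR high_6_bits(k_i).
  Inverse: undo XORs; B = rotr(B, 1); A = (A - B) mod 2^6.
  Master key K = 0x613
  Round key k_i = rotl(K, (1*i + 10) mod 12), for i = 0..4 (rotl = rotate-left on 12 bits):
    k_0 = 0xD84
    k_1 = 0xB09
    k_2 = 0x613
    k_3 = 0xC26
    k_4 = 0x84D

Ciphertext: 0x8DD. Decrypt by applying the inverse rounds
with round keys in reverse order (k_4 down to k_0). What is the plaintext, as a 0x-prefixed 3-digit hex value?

s_0 = ciphertext = 0x8DD
s_1 = InvRound(s_0, k_4) = 0x41E
s_2 = InvRound(s_1, k_3) = 0x7D7
s_3 = InvRound(s_2, k_2) = 0x967
s_4 = InvRound(s_3, k_1) = 0x1E5
s_5 = InvRound(s_4, k_0) = 0x6A9

0x6A9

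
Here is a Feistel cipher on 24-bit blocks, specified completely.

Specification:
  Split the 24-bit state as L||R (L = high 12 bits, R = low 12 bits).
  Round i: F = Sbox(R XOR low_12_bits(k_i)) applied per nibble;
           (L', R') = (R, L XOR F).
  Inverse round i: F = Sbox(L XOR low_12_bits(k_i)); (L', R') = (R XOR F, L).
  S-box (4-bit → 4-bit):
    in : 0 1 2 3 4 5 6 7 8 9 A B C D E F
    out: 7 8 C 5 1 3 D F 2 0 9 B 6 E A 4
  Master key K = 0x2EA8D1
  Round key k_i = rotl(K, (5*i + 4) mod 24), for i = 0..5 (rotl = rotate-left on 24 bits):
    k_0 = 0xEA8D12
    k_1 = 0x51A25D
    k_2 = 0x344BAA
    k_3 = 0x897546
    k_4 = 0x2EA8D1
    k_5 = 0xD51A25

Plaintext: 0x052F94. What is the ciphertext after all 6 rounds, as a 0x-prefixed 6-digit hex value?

s_0 = plaintext = 0x052F94
s_1 = Round(s_0, k_0) = 0xF94C7F
s_2 = Round(s_1, k_1) = 0xC7F558
s_3 = Round(s_2, k_2) = 0x558633
s_4 = Round(s_3, k_3) = 0x6330AB
s_5 = Round(s_4, k_4) = 0x0AB4CA
s_6 = Round(s_5, k_5) = 0x4CAA0F

0x4CAA0F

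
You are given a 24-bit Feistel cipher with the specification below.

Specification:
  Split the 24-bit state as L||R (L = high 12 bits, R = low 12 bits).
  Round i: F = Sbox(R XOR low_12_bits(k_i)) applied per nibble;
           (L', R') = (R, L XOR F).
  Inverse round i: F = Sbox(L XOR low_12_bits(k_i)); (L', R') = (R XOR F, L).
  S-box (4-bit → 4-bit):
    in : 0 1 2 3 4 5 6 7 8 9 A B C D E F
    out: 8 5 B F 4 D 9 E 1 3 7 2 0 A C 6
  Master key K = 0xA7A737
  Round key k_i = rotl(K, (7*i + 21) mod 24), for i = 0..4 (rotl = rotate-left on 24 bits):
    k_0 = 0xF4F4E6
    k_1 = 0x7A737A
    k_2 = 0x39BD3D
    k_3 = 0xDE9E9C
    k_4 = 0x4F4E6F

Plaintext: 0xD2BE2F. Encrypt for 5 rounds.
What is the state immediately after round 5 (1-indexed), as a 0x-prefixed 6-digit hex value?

s_0 = plaintext = 0xD2BE2F
s_1 = Round(s_0, k_0) = 0xE2FA28
s_2 = Round(s_1, k_1) = 0xA28DF4
s_3 = Round(s_2, k_2) = 0xDF422B
s_4 = Round(s_3, k_3) = 0x22BDDA
s_5 = Round(s_4, k_4) = 0xDDAD06

0xDDAD06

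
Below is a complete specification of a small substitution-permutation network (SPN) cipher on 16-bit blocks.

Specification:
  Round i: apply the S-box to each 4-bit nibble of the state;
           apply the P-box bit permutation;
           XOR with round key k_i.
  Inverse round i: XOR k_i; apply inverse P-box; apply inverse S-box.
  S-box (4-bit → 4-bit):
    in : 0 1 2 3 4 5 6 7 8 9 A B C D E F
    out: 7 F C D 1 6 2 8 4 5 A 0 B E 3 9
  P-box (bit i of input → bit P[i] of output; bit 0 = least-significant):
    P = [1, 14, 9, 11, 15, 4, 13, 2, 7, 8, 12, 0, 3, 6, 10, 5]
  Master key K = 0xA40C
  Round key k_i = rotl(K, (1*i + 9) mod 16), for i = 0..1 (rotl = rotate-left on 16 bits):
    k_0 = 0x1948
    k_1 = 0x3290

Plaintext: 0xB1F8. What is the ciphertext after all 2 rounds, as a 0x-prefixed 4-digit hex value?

s_0 = plaintext = 0xB1F8
s_1 = Round(s_0, k_0) = 0x8ACD
s_2 = Round(s_1, k_1) = 0xFD85

0xFD85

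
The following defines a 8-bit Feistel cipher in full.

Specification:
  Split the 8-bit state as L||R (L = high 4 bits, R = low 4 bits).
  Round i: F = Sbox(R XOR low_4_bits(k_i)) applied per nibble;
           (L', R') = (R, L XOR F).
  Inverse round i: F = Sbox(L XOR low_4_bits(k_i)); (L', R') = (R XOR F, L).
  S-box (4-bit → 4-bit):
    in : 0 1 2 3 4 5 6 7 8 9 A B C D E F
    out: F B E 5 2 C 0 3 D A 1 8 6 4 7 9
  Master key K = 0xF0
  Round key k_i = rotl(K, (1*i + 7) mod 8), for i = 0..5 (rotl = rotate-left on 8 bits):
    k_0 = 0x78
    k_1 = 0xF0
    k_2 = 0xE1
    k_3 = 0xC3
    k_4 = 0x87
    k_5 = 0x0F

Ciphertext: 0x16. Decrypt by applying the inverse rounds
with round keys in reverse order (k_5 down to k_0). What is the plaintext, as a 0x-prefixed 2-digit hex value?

s_0 = ciphertext = 0x16
s_1 = InvRound(s_0, k_5) = 0x11
s_2 = InvRound(s_1, k_4) = 0x11
s_3 = InvRound(s_2, k_3) = 0xF1
s_4 = InvRound(s_3, k_2) = 0x6F
s_5 = InvRound(s_4, k_1) = 0xF6
s_6 = InvRound(s_5, k_0) = 0x5F

0x5F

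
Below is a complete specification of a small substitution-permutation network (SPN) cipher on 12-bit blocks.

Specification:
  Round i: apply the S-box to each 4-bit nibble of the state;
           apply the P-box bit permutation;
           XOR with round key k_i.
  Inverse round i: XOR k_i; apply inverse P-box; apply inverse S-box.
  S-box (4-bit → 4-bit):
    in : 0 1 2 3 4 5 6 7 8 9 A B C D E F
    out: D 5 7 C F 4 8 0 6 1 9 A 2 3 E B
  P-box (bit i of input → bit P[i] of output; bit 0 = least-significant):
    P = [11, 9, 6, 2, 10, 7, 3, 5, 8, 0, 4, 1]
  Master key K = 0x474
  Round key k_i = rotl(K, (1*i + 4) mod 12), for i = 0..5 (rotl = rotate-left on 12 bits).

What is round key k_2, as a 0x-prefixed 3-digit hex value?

K = 0x474
k_0 = rotl(K, (1*0+4) mod 12) = rotl(K, 4) = 0x744
k_1 = rotl(K, (1*1+4) mod 12) = rotl(K, 5) = 0xE88
k_2 = rotl(K, (1*2+4) mod 12) = rotl(K, 6) = 0xD11

0xD11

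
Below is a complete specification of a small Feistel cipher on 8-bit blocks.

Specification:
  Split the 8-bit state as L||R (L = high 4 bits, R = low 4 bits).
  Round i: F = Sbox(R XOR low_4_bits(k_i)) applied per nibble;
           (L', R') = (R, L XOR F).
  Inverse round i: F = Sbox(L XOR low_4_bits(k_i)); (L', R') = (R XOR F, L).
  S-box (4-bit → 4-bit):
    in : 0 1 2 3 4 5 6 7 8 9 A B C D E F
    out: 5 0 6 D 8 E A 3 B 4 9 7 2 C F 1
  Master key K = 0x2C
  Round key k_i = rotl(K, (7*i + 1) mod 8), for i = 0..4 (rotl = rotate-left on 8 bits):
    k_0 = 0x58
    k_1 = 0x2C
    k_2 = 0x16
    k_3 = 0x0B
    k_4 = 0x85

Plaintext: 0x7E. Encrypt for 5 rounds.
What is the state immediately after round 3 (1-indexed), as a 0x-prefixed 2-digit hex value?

s_0 = plaintext = 0x7E
s_1 = Round(s_0, k_0) = 0xED
s_2 = Round(s_1, k_1) = 0xDE
s_3 = Round(s_2, k_2) = 0xE6
s_4 = Round(s_3, k_3) = 0x62
s_5 = Round(s_4, k_4) = 0x25

0xE6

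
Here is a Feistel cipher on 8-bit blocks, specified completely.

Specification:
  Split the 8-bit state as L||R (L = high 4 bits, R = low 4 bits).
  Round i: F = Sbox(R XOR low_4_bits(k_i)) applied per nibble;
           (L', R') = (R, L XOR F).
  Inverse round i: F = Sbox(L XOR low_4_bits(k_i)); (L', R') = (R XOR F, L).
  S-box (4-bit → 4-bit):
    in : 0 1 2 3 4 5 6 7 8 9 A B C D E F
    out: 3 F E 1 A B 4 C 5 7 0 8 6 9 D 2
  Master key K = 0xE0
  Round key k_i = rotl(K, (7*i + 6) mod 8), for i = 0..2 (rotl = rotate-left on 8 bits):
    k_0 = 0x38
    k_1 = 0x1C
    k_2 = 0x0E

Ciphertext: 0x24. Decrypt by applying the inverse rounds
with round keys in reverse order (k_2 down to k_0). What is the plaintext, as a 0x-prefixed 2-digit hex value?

0xEF

s_0 = ciphertext = 0x24
s_1 = InvRound(s_0, k_2) = 0x22
s_2 = InvRound(s_1, k_1) = 0xF2
s_3 = InvRound(s_2, k_0) = 0xEF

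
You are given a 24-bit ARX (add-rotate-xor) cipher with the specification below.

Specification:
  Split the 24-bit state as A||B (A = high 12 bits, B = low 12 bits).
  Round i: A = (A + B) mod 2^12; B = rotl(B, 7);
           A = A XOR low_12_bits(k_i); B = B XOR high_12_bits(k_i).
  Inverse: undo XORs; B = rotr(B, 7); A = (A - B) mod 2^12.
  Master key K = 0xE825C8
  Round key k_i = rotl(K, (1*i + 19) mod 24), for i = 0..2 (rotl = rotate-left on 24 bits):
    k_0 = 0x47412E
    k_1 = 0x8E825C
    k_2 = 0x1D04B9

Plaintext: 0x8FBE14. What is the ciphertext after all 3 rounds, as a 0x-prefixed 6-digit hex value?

s_0 = plaintext = 0x8FBE14
s_1 = Round(s_0, k_0) = 0x621E04
s_2 = Round(s_1, k_1) = 0x679A98
s_3 = Round(s_2, k_2) = 0x5A8D84

0x5A8D84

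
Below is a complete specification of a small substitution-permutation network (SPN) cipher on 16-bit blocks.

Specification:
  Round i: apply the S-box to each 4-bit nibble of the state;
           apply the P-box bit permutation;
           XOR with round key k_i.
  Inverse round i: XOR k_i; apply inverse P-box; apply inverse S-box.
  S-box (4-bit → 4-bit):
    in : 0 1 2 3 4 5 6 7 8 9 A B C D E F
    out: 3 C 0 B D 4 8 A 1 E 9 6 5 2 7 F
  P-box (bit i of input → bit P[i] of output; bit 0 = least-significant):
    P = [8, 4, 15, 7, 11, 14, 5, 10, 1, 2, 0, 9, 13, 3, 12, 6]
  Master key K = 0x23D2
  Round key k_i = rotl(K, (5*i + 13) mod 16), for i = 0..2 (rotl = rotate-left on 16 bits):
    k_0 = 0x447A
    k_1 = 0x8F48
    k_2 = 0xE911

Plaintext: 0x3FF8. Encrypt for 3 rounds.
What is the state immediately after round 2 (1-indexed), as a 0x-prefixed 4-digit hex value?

0x0B6D

s_0 = plaintext = 0x3FF8
s_1 = Round(s_0, k_0) = 0x2B15
s_2 = Round(s_1, k_1) = 0x0B6D
s_3 = Round(s_2, k_2) = 0xCD0C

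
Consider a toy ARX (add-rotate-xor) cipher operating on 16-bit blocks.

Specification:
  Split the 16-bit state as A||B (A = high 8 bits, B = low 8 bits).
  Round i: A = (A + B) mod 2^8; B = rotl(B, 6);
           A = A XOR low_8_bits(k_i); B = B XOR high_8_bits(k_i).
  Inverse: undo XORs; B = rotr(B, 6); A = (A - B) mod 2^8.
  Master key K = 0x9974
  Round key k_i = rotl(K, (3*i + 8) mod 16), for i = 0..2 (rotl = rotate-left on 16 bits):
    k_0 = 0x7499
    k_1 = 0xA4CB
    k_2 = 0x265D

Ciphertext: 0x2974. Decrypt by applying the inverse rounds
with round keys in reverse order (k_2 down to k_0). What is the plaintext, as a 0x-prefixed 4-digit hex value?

0xA10F

s_0 = ciphertext = 0x2974
s_1 = InvRound(s_0, k_2) = 0x2B49
s_2 = InvRound(s_1, k_1) = 0x29B7
s_3 = InvRound(s_2, k_0) = 0xA10F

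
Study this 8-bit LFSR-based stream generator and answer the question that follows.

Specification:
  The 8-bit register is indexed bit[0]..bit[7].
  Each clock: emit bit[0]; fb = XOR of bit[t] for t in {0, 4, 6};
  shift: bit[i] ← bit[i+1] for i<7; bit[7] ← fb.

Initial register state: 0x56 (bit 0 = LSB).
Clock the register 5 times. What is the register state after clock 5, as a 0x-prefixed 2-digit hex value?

0xD2

reg_0 = 0x56
clock 1: out=0, reg = 0x2B
clock 2: out=1, reg = 0x95
clock 3: out=1, reg = 0x4A
clock 4: out=0, reg = 0xA5
clock 5: out=1, reg = 0xD2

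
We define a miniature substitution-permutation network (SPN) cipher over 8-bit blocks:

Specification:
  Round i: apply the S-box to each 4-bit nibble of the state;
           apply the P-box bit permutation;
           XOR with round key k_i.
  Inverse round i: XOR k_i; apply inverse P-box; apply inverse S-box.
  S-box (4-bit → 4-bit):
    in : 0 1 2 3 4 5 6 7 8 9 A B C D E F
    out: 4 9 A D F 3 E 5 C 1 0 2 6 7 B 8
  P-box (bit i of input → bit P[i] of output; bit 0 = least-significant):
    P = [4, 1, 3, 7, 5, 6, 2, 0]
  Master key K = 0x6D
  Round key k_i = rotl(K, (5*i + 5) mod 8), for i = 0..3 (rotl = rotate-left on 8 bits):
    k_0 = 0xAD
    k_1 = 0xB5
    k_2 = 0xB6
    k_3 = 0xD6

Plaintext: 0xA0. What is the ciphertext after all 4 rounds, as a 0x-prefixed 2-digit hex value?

0x44

s_0 = plaintext = 0xA0
s_1 = Round(s_0, k_0) = 0xA5
s_2 = Round(s_1, k_1) = 0xA7
s_3 = Round(s_2, k_2) = 0xAE
s_4 = Round(s_3, k_3) = 0x44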